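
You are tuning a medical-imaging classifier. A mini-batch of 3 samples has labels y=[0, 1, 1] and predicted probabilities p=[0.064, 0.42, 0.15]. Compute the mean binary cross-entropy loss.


L[0] = -ln(1-0.064) = -ln(0.936) = 0.0661
L[1] = -ln(0.42) = 0.8675
L[2] = -ln(0.15) = 1.8971
mean = (0.0661 + 0.8675 + 1.8971)/3 = 0.9436

0.9436


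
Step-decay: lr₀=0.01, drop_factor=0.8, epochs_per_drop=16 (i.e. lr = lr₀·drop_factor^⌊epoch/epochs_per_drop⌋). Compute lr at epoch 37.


n_drops = ⌊37/16⌋ = 2
lr = 0.01·0.8^2 = 0.01·0.64 = 0.0064

0.0064


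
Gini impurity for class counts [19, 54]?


Probabilities: [19/73, 54/73] ≈ [0.2603, 0.7397]
Σpᵢ² = (361 + 2916)/73² = 3277/5329
Gini = 1 - Σpᵢ² = 1 - 3277/5329 = 0.3851

0.3851


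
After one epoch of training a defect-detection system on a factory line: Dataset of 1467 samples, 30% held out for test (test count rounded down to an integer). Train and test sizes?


Test = ⌊1467·30/100⌋ = 440
Train = 1467 - 440 = 1027

Train: 1027, Test: 440


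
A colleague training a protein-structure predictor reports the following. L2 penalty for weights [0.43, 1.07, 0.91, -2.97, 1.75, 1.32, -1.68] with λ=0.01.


‖w‖₂² = (0.43)² + (1.07)² + (0.91)² + (-2.97)² + (1.75)² + (1.32)² + (-1.68)²
     = 0.1849 + 1.1449 + 0.8281 + 8.8209 + 3.0625 + 1.7424 + 2.8224
     = 18.6061
λ·‖w‖₂² = 0.01·18.6061 = 0.186061

0.186061


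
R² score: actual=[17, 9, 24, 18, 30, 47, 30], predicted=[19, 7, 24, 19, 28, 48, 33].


ȳ = 25
SS_res = Σ(y-ŷ)² = 23
SS_tot = Σ(y-ȳ)² = 904
R² = 1 - SS_res/SS_tot = 1 - 0.0254 = 0.9746

0.9746


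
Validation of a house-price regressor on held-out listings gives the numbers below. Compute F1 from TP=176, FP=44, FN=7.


Precision = 176/220 = 0.8
Recall = 176/183 = 0.9617
F1 = 2·P·R/(P+R) = 2·TP/(2·TP+FP+FN) = 352/(352+44+7) = 352/403 = 0.8734

0.8734


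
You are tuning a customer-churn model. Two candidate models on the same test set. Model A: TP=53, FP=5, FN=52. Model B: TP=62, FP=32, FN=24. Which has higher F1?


Model A: P=53/58=0.9138, R=53/105=0.5048, F1=2PR/(P+R)=2TP/(2TP+FP+FN)=106/163=0.6503
Model B: P=62/94=0.6596, R=62/86=0.7209, F1=2PR/(P+R)=2TP/(2TP+FP+FN)=124/180=0.6889
0.6503 < 0.6889 → Model B

Model B


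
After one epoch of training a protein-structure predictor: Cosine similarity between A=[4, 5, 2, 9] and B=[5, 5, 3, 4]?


A·B = 4·5 + 5·5 + 2·3 + 9·4 = 87
‖A‖ = √126 = 11.225, ‖B‖ = √75 = 8.6603
cos = 87/(√126·√75) = 87/√9450 = 0.895

0.895


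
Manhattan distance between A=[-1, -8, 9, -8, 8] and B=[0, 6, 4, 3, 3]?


d = |-1-0| + |-8-6| + |9-4| + |-8-3| + |8-3|
  = 1 + 14 + 5 + 11 + 5
  = 36

36


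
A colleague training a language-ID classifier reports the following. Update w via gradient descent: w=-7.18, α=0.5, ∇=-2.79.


w_new = w - α·∇
= -7.18 - 0.5·-2.79
= -7.18 + 1.395
= -5.785

-5.785


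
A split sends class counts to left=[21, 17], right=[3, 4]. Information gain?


Parent = [24, 21], H_parent = 0.9968
H_left = 0.992 (n=38), H_right = 0.9852 (n=7)
H_children = (38/45)·0.992 + (7/45)·0.9852 = 0.9909
IG = 0.9968 - 0.9909 = 0.0059

0.0059


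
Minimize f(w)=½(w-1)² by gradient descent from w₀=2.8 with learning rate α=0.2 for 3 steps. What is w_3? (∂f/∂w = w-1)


step 1: grad = 2.8-1 = 1.8; w = 2.8 - 0.2·(1.8) = 2.44
step 2: grad = 2.44-1 = 1.44; w = 2.44 - 0.2·(1.44) = 2.152
step 3: grad = 2.152-1 = 1.152; w = 2.152 - 0.2·(1.152) = 1.9216

1.9216


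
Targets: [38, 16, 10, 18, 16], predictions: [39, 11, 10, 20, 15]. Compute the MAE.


Absolute errors: |38-39|=1, |16-11|=5, |10-10|=0, |18-20|=2, |16-15|=1
Sum = 9
MAE = 9/5 = 9/5

9/5


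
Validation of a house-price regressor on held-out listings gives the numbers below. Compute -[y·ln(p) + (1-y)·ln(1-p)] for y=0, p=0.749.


BCE = -[y·ln(p) + (1-y)·ln(1-p)]
= -0 - 1·ln(1-0.749)
= -ln(0.251) = 1.3823

1.3823


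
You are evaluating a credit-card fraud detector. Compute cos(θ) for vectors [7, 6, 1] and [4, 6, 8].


A·B = 7·4 + 6·6 + 1·8 = 72
‖A‖ = √86 = 9.2736, ‖B‖ = √116 = 10.7703
cos = 72/(√86·√116) = 72/√9976 = 0.7209

0.7209


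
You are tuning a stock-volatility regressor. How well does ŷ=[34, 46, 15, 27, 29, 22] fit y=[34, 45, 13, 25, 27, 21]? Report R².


ȳ = 27.5
SS_res = Σ(y-ŷ)² = 14
SS_tot = Σ(y-ȳ)² = 607.5
R² = 1 - SS_res/SS_tot = 1 - 0.023 = 0.977

0.977


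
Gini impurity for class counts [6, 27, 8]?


Probabilities: [6/41, 27/41, 8/41] ≈ [0.1463, 0.6585, 0.1951]
Σpᵢ² = (36 + 729 + 64)/41² = 829/1681
Gini = 1 - Σpᵢ² = 1 - 829/1681 = 0.5068

0.5068


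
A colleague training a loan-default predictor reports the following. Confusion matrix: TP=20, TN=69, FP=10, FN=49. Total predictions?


Total = TP + TN + FP + FN
= 20 + 69 + 10 + 49
= 148
(Predicted positive: 30, predicted negative: 118)

148


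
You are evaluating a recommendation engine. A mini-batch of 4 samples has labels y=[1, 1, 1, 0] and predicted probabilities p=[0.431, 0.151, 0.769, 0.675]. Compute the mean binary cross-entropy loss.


L[0] = -ln(0.431) = 0.8416
L[1] = -ln(0.151) = 1.8905
L[2] = -ln(0.769) = 0.2627
L[3] = -ln(1-0.675) = -ln(0.325) = 1.1239
mean = (0.8416 + 1.8905 + 0.2627 + 1.1239)/4 = 1.0297

1.0297


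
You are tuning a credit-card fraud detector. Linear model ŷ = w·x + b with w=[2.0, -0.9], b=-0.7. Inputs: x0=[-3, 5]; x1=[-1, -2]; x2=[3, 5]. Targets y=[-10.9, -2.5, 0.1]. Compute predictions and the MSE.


ŷ0 = (2.0)·(-3) + (-0.9)·(5) - 0.7 = -11.2
ŷ1 = (2.0)·(-1) + (-0.9)·(-2) - 0.7 = -0.9
ŷ2 = (2.0)·(3) + (-0.9)·(5) - 0.7 = 0.8
errors² = [0.09, 2.56, 0.49]
MSE = 3.1400/3 = 1.0467

1.0467


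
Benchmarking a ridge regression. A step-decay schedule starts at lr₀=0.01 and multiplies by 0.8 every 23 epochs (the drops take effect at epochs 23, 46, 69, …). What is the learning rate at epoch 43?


n_drops = ⌊43/23⌋ = 1
lr = 0.01·0.8^1 = 0.01·0.8 = 0.008

0.008


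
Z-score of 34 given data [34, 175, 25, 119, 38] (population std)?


μ = 78.2, σ = 59.0505
z = (34 - 78.2)/59.0505 = -0.7485

-0.7485


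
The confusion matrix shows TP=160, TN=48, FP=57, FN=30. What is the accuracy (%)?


Accuracy = (TP+TN)/(TP+TN+FP+FN)
= (160+48)/(295)
= 208/295 = 70.51%

70.51%


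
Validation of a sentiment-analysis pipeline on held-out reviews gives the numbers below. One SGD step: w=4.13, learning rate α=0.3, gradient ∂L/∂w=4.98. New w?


w_new = w - α·∇
= 4.13 - 0.3·4.98
= 4.13 - 1.494
= 2.636

2.636


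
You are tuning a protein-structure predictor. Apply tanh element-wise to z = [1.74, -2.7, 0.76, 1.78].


tanh(1.74) = 0.9402
tanh(-2.7) = -0.991
tanh(0.76) = 0.6411
tanh(1.78) = 0.9447
result = [0.9402, -0.991, 0.6411, 0.9447]

[0.9402, -0.991, 0.6411, 0.9447]


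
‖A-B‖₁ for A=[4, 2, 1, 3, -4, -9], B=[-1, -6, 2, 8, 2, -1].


d = |4+ 1| + |2+ 6| + |1-2| + |3-8| + |-4-2| + |-9+ 1|
  = 5 + 8 + 1 + 5 + 6 + 8
  = 33

33


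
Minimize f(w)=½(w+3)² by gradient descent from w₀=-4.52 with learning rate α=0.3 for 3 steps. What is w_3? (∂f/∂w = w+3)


step 1: grad = -4.52+3 = -1.52; w = -4.52 - 0.3·(-1.52) = -4.064
step 2: grad = -4.064+3 = -1.064; w = -4.064 - 0.3·(-1.064) = -3.7448
step 3: grad = -3.7448+3 = -0.7448; w = -3.7448 - 0.3·(-0.7448) = -3.52136

-3.52136


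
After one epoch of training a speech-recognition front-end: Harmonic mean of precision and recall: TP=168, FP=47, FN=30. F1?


Precision = 168/215 = 0.7814
Recall = 168/198 = 0.8485
F1 = 2·P·R/(P+R) = 2·TP/(2·TP+FP+FN) = 336/(336+47+30) = 336/413 = 0.8136

0.8136


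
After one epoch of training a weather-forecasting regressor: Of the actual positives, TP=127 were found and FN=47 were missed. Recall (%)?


Recall = TP/(TP+FN)
= 127/(127+47)
= 127/174 = 72.99%

72.99%


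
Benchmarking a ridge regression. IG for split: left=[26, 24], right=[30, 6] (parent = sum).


Parent = [56, 30], H_parent = 0.933
H_left = 0.9988 (n=50), H_right = 0.65 (n=36)
H_children = (50/86)·0.9988 + (36/86)·0.65 = 0.8528
IG = 0.933 - 0.8528 = 0.0802

0.0802


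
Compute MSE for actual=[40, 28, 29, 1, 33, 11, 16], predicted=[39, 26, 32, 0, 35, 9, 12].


Squared errors: (40-39)²=1, (28-26)²=4, (29-32)²=9, (1-0)²=1, (33-35)²=4, (11-9)²=4, (16-12)²=16
Sum = 39
MSE = 39/7 = 39/7

39/7


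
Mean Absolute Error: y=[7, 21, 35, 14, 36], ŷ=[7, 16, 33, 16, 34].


Absolute errors: |7-7|=0, |21-16|=5, |35-33|=2, |14-16|=2, |36-34|=2
Sum = 11
MAE = 11/5 = 11/5

11/5


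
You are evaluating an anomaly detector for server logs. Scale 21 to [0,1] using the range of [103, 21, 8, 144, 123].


min=8, max=144
(21-8)/(144-8) = 13/136 = 0.0956

0.0956


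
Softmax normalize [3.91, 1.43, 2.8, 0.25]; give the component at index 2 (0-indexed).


Exponentials: e^3.91=49.899, e^1.43=4.1787, e^2.8=16.4446, e^0.25=1.284
Sum = 71.8063
Softmax = [0.6949, 0.0582, 0.229, 0.0179]
p[2] = 16.4446/71.8063 = 0.229

0.229


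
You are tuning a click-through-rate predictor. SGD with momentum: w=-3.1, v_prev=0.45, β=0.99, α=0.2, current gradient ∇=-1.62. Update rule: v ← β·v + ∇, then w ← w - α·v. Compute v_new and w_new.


v_new = 0.99·0.45 - 1.62 = 0.4455 - 1.62 = -1.1745
w_new = -3.1 - 0.2·-1.1745 = -3.1 + 0.2349 = -2.8651

v_new=-1.1745, w_new=-2.8651


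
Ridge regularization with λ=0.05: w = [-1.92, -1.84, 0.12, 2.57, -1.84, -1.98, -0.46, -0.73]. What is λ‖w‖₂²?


‖w‖₂² = (-1.92)² + (-1.84)² + (0.12)² + (2.57)² + (-1.84)² + (-1.98)² + (-0.46)² + (-0.73)²
     = 3.6864 + 3.3856 + 0.0144 + 6.6049 + 3.3856 + 3.9204 + 0.2116 + 0.5329
     = 21.7418
λ·‖w‖₂² = 0.05·21.7418 = 1.08709

1.08709


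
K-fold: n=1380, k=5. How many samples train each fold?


Fold size = 1380/5 = 276
Training per fold = 1380 - 276 = 1104

1104


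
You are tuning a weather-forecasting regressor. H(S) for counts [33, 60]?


Probabilities: [33/93, 60/93] ≈ [0.3548, 0.6452]
H = -((33/93)·log₂(33/93) + (60/93)·log₂(60/93))
  = 0.9383 bits

0.9383 bits


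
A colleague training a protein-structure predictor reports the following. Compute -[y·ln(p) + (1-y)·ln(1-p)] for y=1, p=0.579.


BCE = -[y·ln(p) + (1-y)·ln(1-p)]
= -1·ln(0.579) - 0
= -ln(0.579) = 0.5465

0.5465


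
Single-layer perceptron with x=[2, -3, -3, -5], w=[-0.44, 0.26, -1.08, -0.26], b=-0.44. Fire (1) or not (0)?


z = (2)·(-0.44) + (-3)·(0.26) + (-3)·(-1.08) + (-5)·(-0.26) - 0.44
  = 2.44
step(z) = 1 (z≥0)

1


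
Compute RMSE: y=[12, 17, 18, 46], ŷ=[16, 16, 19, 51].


MSE = 43/4 = 10.75
RMSE = √(43/4) = 3.2787

3.2787


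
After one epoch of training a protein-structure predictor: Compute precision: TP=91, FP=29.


Precision = TP/(TP+FP)
= 91/(91+29)
= 91/120 = 75.83%

75.83%


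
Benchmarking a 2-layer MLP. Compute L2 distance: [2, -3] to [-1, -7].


d = √((2+ 1)² + (-3+ 7)²)
  = √(9 + 16)
  = √25 = 5.0

5.0


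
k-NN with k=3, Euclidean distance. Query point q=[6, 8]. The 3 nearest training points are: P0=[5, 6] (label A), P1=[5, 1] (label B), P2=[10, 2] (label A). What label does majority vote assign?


d(q,P0) = 2.2361  (label A)
d(q,P1) = 7.0711  (label B)
d(q,P2) = 7.2111  (label A)
Votes: A=2, B=1
Majority → A

A


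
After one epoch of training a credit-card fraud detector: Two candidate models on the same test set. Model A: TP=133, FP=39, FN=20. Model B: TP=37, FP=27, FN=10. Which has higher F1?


Model A: P=133/172=0.7733, R=133/153=0.8693, F1=2PR/(P+R)=2TP/(2TP+FP+FN)=266/325=0.8185
Model B: P=37/64=0.5781, R=37/47=0.7872, F1=2PR/(P+R)=2TP/(2TP+FP+FN)=74/111=0.6667
0.8185 > 0.6667 → Model A

Model A


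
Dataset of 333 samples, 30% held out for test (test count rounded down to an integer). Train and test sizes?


Test = ⌊333·30/100⌋ = 99
Train = 333 - 99 = 234

Train: 234, Test: 99


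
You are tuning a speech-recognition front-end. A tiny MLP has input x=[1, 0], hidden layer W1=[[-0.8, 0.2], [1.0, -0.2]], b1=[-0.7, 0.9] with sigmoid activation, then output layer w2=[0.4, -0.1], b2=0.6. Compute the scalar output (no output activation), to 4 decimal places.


z1[0] = (-0.8)·(1) + (0.2)·(0) - 0.7 = -1.5
z1[1] = (1.0)·(1) + (-0.2)·(0) + 0.9 = 1.9
h = sigmoid(z1) = [0.1824, 0.8699]
output = (0.4)·(0.1824) + (-0.1)·(0.8699) + 0.6 = 0.586

0.586


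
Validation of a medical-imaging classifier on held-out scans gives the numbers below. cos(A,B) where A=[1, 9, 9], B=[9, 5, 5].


A·B = 1·9 + 9·5 + 9·5 = 99
‖A‖ = √163 = 12.7671, ‖B‖ = √131 = 11.4455
cos = 99/(√163·√131) = 99/√21353 = 0.6775

0.6775


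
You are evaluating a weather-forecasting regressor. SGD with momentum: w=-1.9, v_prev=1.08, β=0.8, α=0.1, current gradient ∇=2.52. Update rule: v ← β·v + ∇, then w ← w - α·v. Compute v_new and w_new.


v_new = 0.8·1.08 + 2.52 = 0.864 + 2.52 = 3.384
w_new = -1.9 - 0.1·3.384 = -1.9 - 0.3384 = -2.2384

v_new=3.384, w_new=-2.2384


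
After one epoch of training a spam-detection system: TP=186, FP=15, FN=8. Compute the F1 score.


Precision = 186/201 = 0.9254
Recall = 186/194 = 0.9588
F1 = 2·P·R/(P+R) = 2·TP/(2·TP+FP+FN) = 372/(372+15+8) = 372/395 = 0.9418

0.9418


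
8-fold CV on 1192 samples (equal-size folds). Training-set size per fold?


Fold size = 1192/8 = 149
Training per fold = 1192 - 149 = 1043

1043


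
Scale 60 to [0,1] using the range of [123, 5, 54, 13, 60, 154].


min=5, max=154
(60-5)/(154-5) = 55/149 = 0.3691

0.3691


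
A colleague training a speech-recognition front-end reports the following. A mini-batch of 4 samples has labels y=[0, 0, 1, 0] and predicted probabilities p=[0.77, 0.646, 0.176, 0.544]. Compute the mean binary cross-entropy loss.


L[0] = -ln(1-0.77) = -ln(0.23) = 1.4697
L[1] = -ln(1-0.646) = -ln(0.354) = 1.0385
L[2] = -ln(0.176) = 1.7373
L[3] = -ln(1-0.544) = -ln(0.456) = 0.7853
mean = (1.4697 + 1.0385 + 1.7373 + 0.7853)/4 = 1.2577

1.2577


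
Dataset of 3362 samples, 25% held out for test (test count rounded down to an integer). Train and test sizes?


Test = ⌊3362·25/100⌋ = 840
Train = 3362 - 840 = 2522

Train: 2522, Test: 840


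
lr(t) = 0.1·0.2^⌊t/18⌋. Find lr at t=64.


n_drops = ⌊64/18⌋ = 3
lr = 0.1·0.2^3 = 0.1·0.008 = 0.0008

0.0008


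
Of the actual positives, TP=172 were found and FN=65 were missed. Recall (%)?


Recall = TP/(TP+FN)
= 172/(172+65)
= 172/237 = 72.57%

72.57%


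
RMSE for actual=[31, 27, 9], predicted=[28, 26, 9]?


MSE = 10/3 = 3.3333
RMSE = √(10/3) = 1.8257

1.8257


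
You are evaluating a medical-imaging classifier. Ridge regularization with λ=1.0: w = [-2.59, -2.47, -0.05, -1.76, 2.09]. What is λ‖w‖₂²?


‖w‖₂² = (-2.59)² + (-2.47)² + (-0.05)² + (-1.76)² + (2.09)²
     = 6.7081 + 6.1009 + 0.0025 + 3.0976 + 4.3681
     = 20.2772
λ·‖w‖₂² = 1.0·20.2772 = 20.2772

20.2772


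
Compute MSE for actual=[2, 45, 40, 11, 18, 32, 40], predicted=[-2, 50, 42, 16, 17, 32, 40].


Squared errors: (2+ 2)²=16, (45-50)²=25, (40-42)²=4, (11-16)²=25, (18-17)²=1, (32-32)²=0, (40-40)²=0
Sum = 71
MSE = 71/7 = 71/7

71/7


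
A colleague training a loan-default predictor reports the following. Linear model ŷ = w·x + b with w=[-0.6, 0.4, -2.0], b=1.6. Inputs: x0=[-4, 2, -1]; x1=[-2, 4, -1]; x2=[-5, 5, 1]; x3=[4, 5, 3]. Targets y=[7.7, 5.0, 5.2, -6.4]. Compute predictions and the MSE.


ŷ0 = (-0.6)·(-4) + (0.4)·(2) + (-2.0)·(-1) + 1.6 = 6.8
ŷ1 = (-0.6)·(-2) + (0.4)·(4) + (-2.0)·(-1) + 1.6 = 6.4
ŷ2 = (-0.6)·(-5) + (0.4)·(5) + (-2.0)·(1) + 1.6 = 4.6
ŷ3 = (-0.6)·(4) + (0.4)·(5) + (-2.0)·(3) + 1.6 = -4.8
errors² = [0.81, 1.96, 0.36, 2.56]
MSE = 5.6900/4 = 1.4225

1.4225


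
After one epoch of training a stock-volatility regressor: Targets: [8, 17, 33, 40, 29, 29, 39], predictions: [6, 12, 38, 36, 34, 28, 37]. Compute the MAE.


Absolute errors: |8-6|=2, |17-12|=5, |33-38|=5, |40-36|=4, |29-34|=5, |29-28|=1, |39-37|=2
Sum = 24
MAE = 24/7 = 24/7

24/7


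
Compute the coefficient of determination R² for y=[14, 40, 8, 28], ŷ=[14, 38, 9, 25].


ȳ = 22.5
SS_res = Σ(y-ŷ)² = 14
SS_tot = Σ(y-ȳ)² = 619
R² = 1 - SS_res/SS_tot = 1 - 0.0226 = 0.9774

0.9774


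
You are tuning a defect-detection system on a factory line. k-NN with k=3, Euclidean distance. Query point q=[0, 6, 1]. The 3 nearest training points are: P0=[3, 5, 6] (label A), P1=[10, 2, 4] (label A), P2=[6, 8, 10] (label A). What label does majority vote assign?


d(q,P0) = 5.9161  (label A)
d(q,P1) = 11.1803  (label A)
d(q,P2) = 11.0  (label A)
Votes: A=3, B=0
Majority → A

A


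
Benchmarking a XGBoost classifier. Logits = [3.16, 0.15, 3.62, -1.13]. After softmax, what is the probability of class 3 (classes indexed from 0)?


Exponentials: e^3.16=23.5706, e^0.15=1.1618, e^3.62=37.3376, e^-1.13=0.323
Sum = 62.393
Softmax = [0.3778, 0.0186, 0.5984, 0.0052]
p[3] = 0.323/62.393 = 0.0052

0.0052


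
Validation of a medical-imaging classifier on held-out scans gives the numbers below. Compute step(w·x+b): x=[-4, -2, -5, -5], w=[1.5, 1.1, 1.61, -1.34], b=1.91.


z = (-4)·(1.5) + (-2)·(1.1) + (-5)·(1.61) + (-5)·(-1.34) + 1.91
  = -7.64
step(z) = 0 (z<0)

0


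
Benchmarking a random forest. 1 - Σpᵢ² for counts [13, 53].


Probabilities: [13/66, 53/66] ≈ [0.197, 0.803]
Σpᵢ² = (169 + 2809)/66² = 2978/4356
Gini = 1 - Σpᵢ² = 1 - 2978/4356 = 0.3163

0.3163


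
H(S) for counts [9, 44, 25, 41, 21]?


Probabilities: [9/140, 44/140, 25/140, 41/140, 21/140] ≈ [0.0643, 0.3143, 0.1786, 0.2929, 0.15]
H = -((9/140)·log₂(9/140) + (44/140)·log₂(44/140) + (25/140)·log₂(25/140) + (41/140)·log₂(41/140) + (21/140)·log₂(21/140))
  = 2.1526 bits

2.1526 bits


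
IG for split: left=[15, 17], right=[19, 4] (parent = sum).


Parent = [34, 21], H_parent = 0.9593
H_left = 0.9972 (n=32), H_right = 0.6666 (n=23)
H_children = (32/55)·0.9972 + (23/55)·0.6666 = 0.8589
IG = 0.9593 - 0.8589 = 0.1004

0.1004


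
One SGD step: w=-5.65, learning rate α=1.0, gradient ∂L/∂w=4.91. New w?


w_new = w - α·∇
= -5.65 - 1.0·4.91
= -5.65 - 4.91
= -10.56

-10.56


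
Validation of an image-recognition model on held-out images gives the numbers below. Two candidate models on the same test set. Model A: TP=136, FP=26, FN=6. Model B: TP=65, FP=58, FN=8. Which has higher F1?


Model A: P=136/162=0.8395, R=136/142=0.9577, F1=2PR/(P+R)=2TP/(2TP+FP+FN)=272/304=0.8947
Model B: P=65/123=0.5285, R=65/73=0.8904, F1=2PR/(P+R)=2TP/(2TP+FP+FN)=130/196=0.6633
0.8947 > 0.6633 → Model A

Model A


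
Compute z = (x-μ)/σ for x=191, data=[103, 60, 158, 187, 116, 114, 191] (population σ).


μ = 132.7143, σ = 44.3741
z = (191 - 132.7143)/44.3741 = 1.3135

1.3135


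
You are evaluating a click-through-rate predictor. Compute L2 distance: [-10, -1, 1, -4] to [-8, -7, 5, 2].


d = √((-10+ 8)² + (-1+ 7)² + (1-5)² + (-4-2)²)
  = √(4 + 36 + 16 + 36)
  = √92 = 9.5917

9.5917


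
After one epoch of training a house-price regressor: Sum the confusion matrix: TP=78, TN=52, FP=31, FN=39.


Total = TP + TN + FP + FN
= 78 + 52 + 31 + 39
= 200
(Predicted positive: 109, predicted negative: 91)

200


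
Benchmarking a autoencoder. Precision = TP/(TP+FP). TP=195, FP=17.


Precision = TP/(TP+FP)
= 195/(195+17)
= 195/212 = 91.98%

91.98%


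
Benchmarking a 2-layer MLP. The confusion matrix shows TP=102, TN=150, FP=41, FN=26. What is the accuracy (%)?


Accuracy = (TP+TN)/(TP+TN+FP+FN)
= (102+150)/(319)
= 252/319 = 79.0%

79.0%


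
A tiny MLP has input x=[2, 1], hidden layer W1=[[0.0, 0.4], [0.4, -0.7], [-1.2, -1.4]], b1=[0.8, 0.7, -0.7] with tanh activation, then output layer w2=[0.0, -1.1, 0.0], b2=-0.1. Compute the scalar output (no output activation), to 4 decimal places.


z1[0] = (0.0)·(2) + (0.4)·(1) + 0.8 = 1.2
z1[1] = (0.4)·(2) + (-0.7)·(1) + 0.7 = 0.8
z1[2] = (-1.2)·(2) + (-1.4)·(1) - 0.7 = -4.5
h = tanh(z1) = [0.8337, 0.664, -0.9998]
output = (0.0)·(0.8337) + (-1.1)·(0.664) + (0.0)·(-0.9998) - 0.1 = -0.8304

-0.8304


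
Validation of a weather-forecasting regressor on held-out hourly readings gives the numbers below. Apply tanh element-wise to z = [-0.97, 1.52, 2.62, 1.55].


tanh(-0.97) = -0.7487
tanh(1.52) = 0.9087
tanh(2.62) = 0.9895
tanh(1.55) = 0.9138
result = [-0.7487, 0.9087, 0.9895, 0.9138]

[-0.7487, 0.9087, 0.9895, 0.9138]


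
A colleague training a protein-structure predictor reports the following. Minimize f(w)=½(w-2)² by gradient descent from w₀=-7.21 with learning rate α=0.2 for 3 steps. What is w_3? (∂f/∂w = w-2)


step 1: grad = -7.21-2 = -9.21; w = -7.21 - 0.2·(-9.21) = -5.368
step 2: grad = -5.368-2 = -7.368; w = -5.368 - 0.2·(-7.368) = -3.8944
step 3: grad = -3.8944-2 = -5.8944; w = -3.8944 - 0.2·(-5.8944) = -2.71552

-2.71552


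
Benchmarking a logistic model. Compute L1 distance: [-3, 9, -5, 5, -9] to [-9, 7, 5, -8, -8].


d = |-3+ 9| + |9-7| + |-5-5| + |5+ 8| + |-9+ 8|
  = 6 + 2 + 10 + 13 + 1
  = 32

32


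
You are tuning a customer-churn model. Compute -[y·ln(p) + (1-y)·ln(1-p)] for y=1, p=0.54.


BCE = -[y·ln(p) + (1-y)·ln(1-p)]
= -1·ln(0.54) - 0
= -ln(0.54) = 0.6162

0.6162


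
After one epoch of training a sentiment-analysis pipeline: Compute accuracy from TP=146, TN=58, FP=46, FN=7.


Accuracy = (TP+TN)/(TP+TN+FP+FN)
= (146+58)/(257)
= 204/257 = 79.38%

79.38%


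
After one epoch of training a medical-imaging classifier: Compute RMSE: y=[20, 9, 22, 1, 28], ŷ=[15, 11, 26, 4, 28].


MSE = 54/5 = 10.8
RMSE = √(54/5) = 3.2863

3.2863


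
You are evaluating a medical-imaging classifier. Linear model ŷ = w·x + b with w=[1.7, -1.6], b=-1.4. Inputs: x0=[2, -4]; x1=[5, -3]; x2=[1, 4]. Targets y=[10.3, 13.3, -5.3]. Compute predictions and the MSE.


ŷ0 = (1.7)·(2) + (-1.6)·(-4) - 1.4 = 8.4
ŷ1 = (1.7)·(5) + (-1.6)·(-3) - 1.4 = 11.9
ŷ2 = (1.7)·(1) + (-1.6)·(4) - 1.4 = -6.1
errors² = [3.61, 1.96, 0.64]
MSE = 6.2100/3 = 2.07

2.07


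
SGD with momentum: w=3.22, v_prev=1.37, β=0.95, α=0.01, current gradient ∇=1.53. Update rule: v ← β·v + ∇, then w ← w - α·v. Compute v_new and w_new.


v_new = 0.95·1.37 + 1.53 = 1.3015 + 1.53 = 2.8315
w_new = 3.22 - 0.01·2.8315 = 3.22 - 0.028315 = 3.191685

v_new=2.8315, w_new=3.191685


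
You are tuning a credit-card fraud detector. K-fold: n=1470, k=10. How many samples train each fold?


Fold size = 1470/10 = 147
Training per fold = 1470 - 147 = 1323

1323


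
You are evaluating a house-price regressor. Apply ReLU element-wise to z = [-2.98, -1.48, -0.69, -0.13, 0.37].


ReLU(-2.98) = max(0, -2.98) = 0.0
ReLU(-1.48) = max(0, -1.48) = 0.0
ReLU(-0.69) = max(0, -0.69) = 0.0
ReLU(-0.13) = max(0, -0.13) = 0.0
ReLU(0.37) = max(0, 0.37) = 0.37
result = [0.0, 0.0, 0.0, 0.0, 0.37]

[0.0, 0.0, 0.0, 0.0, 0.37]


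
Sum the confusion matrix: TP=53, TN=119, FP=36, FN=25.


Total = TP + TN + FP + FN
= 53 + 119 + 36 + 25
= 233
(Predicted positive: 89, predicted negative: 144)

233


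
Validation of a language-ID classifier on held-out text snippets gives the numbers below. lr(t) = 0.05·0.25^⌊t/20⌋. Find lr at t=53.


n_drops = ⌊53/20⌋ = 2
lr = 0.05·0.25^2 = 0.05·0.0625 = 0.003125

0.003125


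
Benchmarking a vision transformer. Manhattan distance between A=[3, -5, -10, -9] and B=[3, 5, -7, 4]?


d = |3-3| + |-5-5| + |-10+ 7| + |-9-4|
  = 0 + 10 + 3 + 13
  = 26

26


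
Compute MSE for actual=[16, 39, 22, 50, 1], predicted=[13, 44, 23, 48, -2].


Squared errors: (16-13)²=9, (39-44)²=25, (22-23)²=1, (50-48)²=4, (1+ 2)²=9
Sum = 48
MSE = 48/5 = 48/5

48/5


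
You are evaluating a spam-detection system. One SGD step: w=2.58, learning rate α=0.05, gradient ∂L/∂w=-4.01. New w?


w_new = w - α·∇
= 2.58 - 0.05·-4.01
= 2.58 + 0.2005
= 2.7805

2.7805


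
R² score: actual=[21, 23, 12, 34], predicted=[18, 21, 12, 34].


ȳ = 22.5
SS_res = Σ(y-ŷ)² = 13
SS_tot = Σ(y-ȳ)² = 245
R² = 1 - SS_res/SS_tot = 1 - 0.0531 = 0.9469

0.9469


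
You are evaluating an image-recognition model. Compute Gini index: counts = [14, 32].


Probabilities: [14/46, 32/46] ≈ [0.3043, 0.6957]
Σpᵢ² = (196 + 1024)/46² = 1220/2116
Gini = 1 - Σpᵢ² = 1 - 1220/2116 = 0.4234

0.4234


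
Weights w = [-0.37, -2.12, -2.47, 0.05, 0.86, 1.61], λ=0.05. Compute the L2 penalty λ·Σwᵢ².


‖w‖₂² = (-0.37)² + (-2.12)² + (-2.47)² + (0.05)² + (0.86)² + (1.61)²
     = 0.1369 + 4.4944 + 6.1009 + 0.0025 + 0.7396 + 2.5921
     = 14.0664
λ·‖w‖₂² = 0.05·14.0664 = 0.70332

0.70332


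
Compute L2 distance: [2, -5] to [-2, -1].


d = √((2+ 2)² + (-5+ 1)²)
  = √(16 + 16)
  = √32 = 5.6569

5.6569


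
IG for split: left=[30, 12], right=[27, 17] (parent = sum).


Parent = [57, 29], H_parent = 0.9221
H_left = 0.8631 (n=42), H_right = 0.9624 (n=44)
H_children = (42/86)·0.8631 + (44/86)·0.9624 = 0.9139
IG = 0.9221 - 0.9139 = 0.0082

0.0082


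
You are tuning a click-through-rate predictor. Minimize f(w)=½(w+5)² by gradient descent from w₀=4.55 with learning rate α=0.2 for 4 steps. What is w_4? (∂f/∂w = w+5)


step 1: grad = 4.55+5 = 9.55; w = 4.55 - 0.2·(9.55) = 2.64
step 2: grad = 2.64+5 = 7.64; w = 2.64 - 0.2·(7.64) = 1.112
step 3: grad = 1.112+5 = 6.112; w = 1.112 - 0.2·(6.112) = -0.1104
step 4: grad = -0.1104+5 = 4.8896; w = -0.1104 - 0.2·(4.8896) = -1.08832

-1.08832


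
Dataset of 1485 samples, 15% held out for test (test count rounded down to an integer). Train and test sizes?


Test = ⌊1485·15/100⌋ = 222
Train = 1485 - 222 = 1263

Train: 1263, Test: 222


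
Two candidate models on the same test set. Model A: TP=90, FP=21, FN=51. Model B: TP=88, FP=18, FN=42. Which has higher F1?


Model A: P=90/111=0.8108, R=90/141=0.6383, F1=2PR/(P+R)=2TP/(2TP+FP+FN)=180/252=0.7143
Model B: P=88/106=0.8302, R=88/130=0.6769, F1=2PR/(P+R)=2TP/(2TP+FP+FN)=176/236=0.7458
0.7143 < 0.7458 → Model B

Model B


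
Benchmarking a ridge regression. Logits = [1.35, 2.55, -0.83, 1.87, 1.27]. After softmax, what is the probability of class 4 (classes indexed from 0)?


Exponentials: e^1.35=3.8574, e^2.55=12.8071, e^-0.83=0.436, e^1.87=6.4883, e^1.27=3.5609
Sum = 27.1497
Softmax = [0.1421, 0.4717, 0.0161, 0.239, 0.1312]
p[4] = 3.5609/27.1497 = 0.1312

0.1312


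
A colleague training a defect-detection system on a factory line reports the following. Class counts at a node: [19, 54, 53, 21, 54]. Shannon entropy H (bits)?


Probabilities: [19/201, 54/201, 53/201, 21/201, 54/201] ≈ [0.0945, 0.2687, 0.2637, 0.1045, 0.2687]
H = -((19/201)·log₂(19/201) + (54/201)·log₂(54/201) + (53/201)·log₂(53/201) + (21/201)·log₂(21/201) + (54/201)·log₂(54/201))
  = 2.1881 bits

2.1881 bits


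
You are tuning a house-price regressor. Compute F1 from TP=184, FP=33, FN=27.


Precision = 184/217 = 0.8479
Recall = 184/211 = 0.872
F1 = 2·P·R/(P+R) = 2·TP/(2·TP+FP+FN) = 368/(368+33+27) = 368/428 = 0.8598

0.8598


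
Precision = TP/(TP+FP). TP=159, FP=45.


Precision = TP/(TP+FP)
= 159/(159+45)
= 159/204 = 77.94%

77.94%


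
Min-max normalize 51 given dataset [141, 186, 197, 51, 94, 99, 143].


min=51, max=197
(51-51)/(197-51) = 0/146 = 0.0

0.0


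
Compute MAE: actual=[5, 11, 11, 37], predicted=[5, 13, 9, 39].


Absolute errors: |5-5|=0, |11-13|=2, |11-9|=2, |37-39|=2
Sum = 6
MAE = 6/4 = 3/2

3/2


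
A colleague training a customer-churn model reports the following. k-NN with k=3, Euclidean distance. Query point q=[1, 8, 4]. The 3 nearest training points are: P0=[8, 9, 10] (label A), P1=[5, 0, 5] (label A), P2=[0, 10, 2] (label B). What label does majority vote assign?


d(q,P0) = 9.2736  (label A)
d(q,P1) = 9.0  (label A)
d(q,P2) = 3.0  (label B)
Votes: A=2, B=1
Majority → A

A


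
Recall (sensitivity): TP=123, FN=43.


Recall = TP/(TP+FN)
= 123/(123+43)
= 123/166 = 74.1%

74.1%


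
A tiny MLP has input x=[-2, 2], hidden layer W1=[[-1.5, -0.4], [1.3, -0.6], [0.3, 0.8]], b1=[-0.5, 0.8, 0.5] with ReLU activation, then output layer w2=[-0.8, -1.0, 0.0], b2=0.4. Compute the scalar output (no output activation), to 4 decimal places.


z1[0] = (-1.5)·(-2) + (-0.4)·(2) - 0.5 = 1.7
z1[1] = (1.3)·(-2) + (-0.6)·(2) + 0.8 = -3.0
z1[2] = (0.3)·(-2) + (0.8)·(2) + 0.5 = 1.5
h = ReLU(z1) = [1.7, 0.0, 1.5]
output = (-0.8)·(1.7) + (-1.0)·(0.0) + (0.0)·(1.5) + 0.4 = -0.96

-0.96


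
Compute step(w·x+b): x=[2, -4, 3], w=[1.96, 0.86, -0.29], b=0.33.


z = (2)·(1.96) + (-4)·(0.86) + (3)·(-0.29) + 0.33
  = -0.06
step(z) = 0 (z<0)

0


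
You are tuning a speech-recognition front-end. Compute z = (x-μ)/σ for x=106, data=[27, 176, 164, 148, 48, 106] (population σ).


μ = 111.5, σ = 56.9378
z = (106 - 111.5)/56.9378 = -0.0966

-0.0966


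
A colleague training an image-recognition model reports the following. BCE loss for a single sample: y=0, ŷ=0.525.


BCE = -[y·ln(p) + (1-y)·ln(1-p)]
= -0 - 1·ln(1-0.525)
= -ln(0.475) = 0.7444

0.7444


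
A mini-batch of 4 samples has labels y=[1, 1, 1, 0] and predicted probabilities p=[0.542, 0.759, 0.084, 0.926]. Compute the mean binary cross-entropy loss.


L[0] = -ln(0.542) = 0.6125
L[1] = -ln(0.759) = 0.2758
L[2] = -ln(0.084) = 2.4769
L[3] = -ln(1-0.926) = -ln(0.074) = 2.6037
mean = (0.6125 + 0.2758 + 2.4769 + 2.6037)/4 = 1.4922

1.4922


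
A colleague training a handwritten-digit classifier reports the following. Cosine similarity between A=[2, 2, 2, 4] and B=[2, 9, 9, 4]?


A·B = 2·2 + 2·9 + 2·9 + 4·4 = 56
‖A‖ = √28 = 5.2915, ‖B‖ = √182 = 13.4907
cos = 56/(√28·√182) = 56/√5096 = 0.7845

0.7845


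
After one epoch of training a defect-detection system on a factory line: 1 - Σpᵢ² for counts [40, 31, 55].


Probabilities: [40/126, 31/126, 55/126] ≈ [0.3175, 0.246, 0.4365]
Σpᵢ² = (1600 + 961 + 3025)/126² = 5586/15876
Gini = 1 - Σpᵢ² = 1 - 5586/15876 = 0.6481

0.6481


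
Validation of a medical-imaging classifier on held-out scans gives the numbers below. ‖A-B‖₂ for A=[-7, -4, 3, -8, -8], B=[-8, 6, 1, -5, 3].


d = √((-7+ 8)² + (-4-6)² + (3-1)² + (-8+ 5)² + (-8-3)²)
  = √(1 + 100 + 4 + 9 + 121)
  = √235 = 15.3297

15.3297


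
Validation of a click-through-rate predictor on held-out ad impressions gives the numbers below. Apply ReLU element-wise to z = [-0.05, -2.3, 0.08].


ReLU(-0.05) = max(0, -0.05) = 0.0
ReLU(-2.3) = max(0, -2.3) = 0.0
ReLU(0.08) = max(0, 0.08) = 0.08
result = [0.0, 0.0, 0.08]

[0.0, 0.0, 0.08]


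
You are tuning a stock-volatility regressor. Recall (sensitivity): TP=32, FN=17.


Recall = TP/(TP+FN)
= 32/(32+17)
= 32/49 = 65.31%

65.31%


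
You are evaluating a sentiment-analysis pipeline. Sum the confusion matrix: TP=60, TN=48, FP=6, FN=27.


Total = TP + TN + FP + FN
= 60 + 48 + 6 + 27
= 141
(Predicted positive: 66, predicted negative: 75)

141


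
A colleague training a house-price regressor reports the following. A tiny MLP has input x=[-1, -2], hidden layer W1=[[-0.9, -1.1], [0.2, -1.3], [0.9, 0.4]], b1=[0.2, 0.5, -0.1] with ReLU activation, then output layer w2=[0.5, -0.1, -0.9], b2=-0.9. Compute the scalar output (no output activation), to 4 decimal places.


z1[0] = (-0.9)·(-1) + (-1.1)·(-2) + 0.2 = 3.3
z1[1] = (0.2)·(-1) + (-1.3)·(-2) + 0.5 = 2.9
z1[2] = (0.9)·(-1) + (0.4)·(-2) - 0.1 = -1.8
h = ReLU(z1) = [3.3, 2.9, 0.0]
output = (0.5)·(3.3) + (-0.1)·(2.9) + (-0.9)·(0.0) - 0.9 = 0.46

0.46


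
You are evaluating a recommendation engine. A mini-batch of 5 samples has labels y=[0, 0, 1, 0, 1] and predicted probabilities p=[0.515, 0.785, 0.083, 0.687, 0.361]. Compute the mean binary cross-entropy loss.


L[0] = -ln(1-0.515) = -ln(0.485) = 0.7236
L[1] = -ln(1-0.785) = -ln(0.215) = 1.5371
L[2] = -ln(0.083) = 2.4889
L[3] = -ln(1-0.687) = -ln(0.313) = 1.1616
L[4] = -ln(0.361) = 1.0189
mean = (0.7236 + 1.5371 + 2.4889 + 1.1616 + 1.0189)/5 = 1.386

1.386


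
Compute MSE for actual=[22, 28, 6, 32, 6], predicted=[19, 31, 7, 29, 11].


Squared errors: (22-19)²=9, (28-31)²=9, (6-7)²=1, (32-29)²=9, (6-11)²=25
Sum = 53
MSE = 53/5 = 53/5

53/5


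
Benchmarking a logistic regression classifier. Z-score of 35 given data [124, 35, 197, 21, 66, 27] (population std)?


μ = 78.3333, σ = 63.4026
z = (35 - 78.3333)/63.4026 = -0.6835

-0.6835


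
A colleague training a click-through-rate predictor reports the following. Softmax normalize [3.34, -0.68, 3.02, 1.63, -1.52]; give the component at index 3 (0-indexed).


Exponentials: e^3.34=28.2191, e^-0.68=0.5066, e^3.02=20.4913, e^1.63=5.1039, e^-1.52=0.2187
Sum = 54.5396
Softmax = [0.5174, 0.0093, 0.3757, 0.0936, 0.004]
p[3] = 5.1039/54.5396 = 0.0936

0.0936


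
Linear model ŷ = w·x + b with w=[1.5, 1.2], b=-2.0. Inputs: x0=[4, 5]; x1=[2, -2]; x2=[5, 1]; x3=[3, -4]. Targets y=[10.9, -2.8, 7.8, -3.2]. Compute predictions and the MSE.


ŷ0 = (1.5)·(4) + (1.2)·(5) - 2.0 = 10.0
ŷ1 = (1.5)·(2) + (1.2)·(-2) - 2.0 = -1.4
ŷ2 = (1.5)·(5) + (1.2)·(1) - 2.0 = 6.7
ŷ3 = (1.5)·(3) + (1.2)·(-4) - 2.0 = -2.3
errors² = [0.81, 1.96, 1.21, 0.81]
MSE = 4.7900/4 = 1.1975

1.1975


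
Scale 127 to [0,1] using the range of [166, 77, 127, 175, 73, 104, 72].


min=72, max=175
(127-72)/(175-72) = 55/103 = 0.534

0.534


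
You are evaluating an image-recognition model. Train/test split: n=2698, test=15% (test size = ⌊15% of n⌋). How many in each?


Test = ⌊2698·15/100⌋ = 404
Train = 2698 - 404 = 2294

Train: 2294, Test: 404


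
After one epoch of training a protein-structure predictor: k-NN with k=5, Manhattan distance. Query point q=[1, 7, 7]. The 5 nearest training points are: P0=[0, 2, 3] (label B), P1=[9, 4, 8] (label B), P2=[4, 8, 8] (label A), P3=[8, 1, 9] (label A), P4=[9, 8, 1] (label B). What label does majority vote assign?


d(q,P0) = 10  (label B)
d(q,P1) = 12  (label B)
d(q,P2) = 5  (label A)
d(q,P3) = 15  (label A)
d(q,P4) = 15  (label B)
Votes: A=2, B=3
Majority → B

B


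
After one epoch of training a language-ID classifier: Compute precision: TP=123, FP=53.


Precision = TP/(TP+FP)
= 123/(123+53)
= 123/176 = 69.89%

69.89%


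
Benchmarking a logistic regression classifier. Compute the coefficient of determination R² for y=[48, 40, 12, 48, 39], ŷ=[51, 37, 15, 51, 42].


ȳ = 37.4
SS_res = Σ(y-ŷ)² = 45
SS_tot = Σ(y-ȳ)² = 879.2
R² = 1 - SS_res/SS_tot = 1 - 0.0512 = 0.9488

0.9488


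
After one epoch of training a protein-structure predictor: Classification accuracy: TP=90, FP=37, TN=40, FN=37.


Accuracy = (TP+TN)/(TP+TN+FP+FN)
= (90+40)/(204)
= 130/204 = 63.73%

63.73%


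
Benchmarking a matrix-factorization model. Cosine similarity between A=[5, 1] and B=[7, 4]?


A·B = 5·7 + 1·4 = 39
‖A‖ = √26 = 5.099, ‖B‖ = √65 = 8.0623
cos = 39/(√26·√65) = 39/√1690 = 0.9487

0.9487


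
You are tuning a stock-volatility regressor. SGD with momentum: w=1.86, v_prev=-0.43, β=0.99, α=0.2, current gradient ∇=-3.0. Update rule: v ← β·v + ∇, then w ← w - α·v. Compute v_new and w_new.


v_new = 0.99·-0.43 - 3.0 = -0.4257 - 3.0 = -3.4257
w_new = 1.86 - 0.2·-3.4257 = 1.86 + 0.68514 = 2.54514

v_new=-3.4257, w_new=2.54514


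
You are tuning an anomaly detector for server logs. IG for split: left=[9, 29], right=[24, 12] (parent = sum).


Parent = [33, 41], H_parent = 0.9916
H_left = 0.7897 (n=38), H_right = 0.9183 (n=36)
H_children = (38/74)·0.7897 + (36/74)·0.9183 = 0.8523
IG = 0.9916 - 0.8523 = 0.1393

0.1393


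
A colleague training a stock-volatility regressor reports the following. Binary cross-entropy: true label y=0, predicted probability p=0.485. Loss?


BCE = -[y·ln(p) + (1-y)·ln(1-p)]
= -0 - 1·ln(1-0.485)
= -ln(0.515) = 0.6636

0.6636


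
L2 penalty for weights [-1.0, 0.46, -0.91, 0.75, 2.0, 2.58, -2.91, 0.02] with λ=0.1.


‖w‖₂² = (-1.0)² + (0.46)² + (-0.91)² + (0.75)² + (2.0)² + (2.58)² + (-2.91)² + (0.02)²
     = 1 + 0.2116 + 0.8281 + 0.5625 + 4 + 6.6564 + 8.4681 + 0.0004
     = 21.7271
λ·‖w‖₂² = 0.1·21.7271 = 2.17271

2.17271


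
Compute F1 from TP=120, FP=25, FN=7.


Precision = 120/145 = 0.8276
Recall = 120/127 = 0.9449
F1 = 2·P·R/(P+R) = 2·TP/(2·TP+FP+FN) = 240/(240+25+7) = 240/272 = 0.8824

0.8824


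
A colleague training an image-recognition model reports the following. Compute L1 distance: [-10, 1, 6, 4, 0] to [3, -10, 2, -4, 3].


d = |-10-3| + |1+ 10| + |6-2| + |4+ 4| + |0-3|
  = 13 + 11 + 4 + 8 + 3
  = 39

39


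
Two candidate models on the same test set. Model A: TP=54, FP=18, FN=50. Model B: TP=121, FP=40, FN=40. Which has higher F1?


Model A: P=54/72=0.75, R=54/104=0.5192, F1=2PR/(P+R)=2TP/(2TP+FP+FN)=108/176=0.6136
Model B: P=121/161=0.7516, R=121/161=0.7516, F1=2PR/(P+R)=2TP/(2TP+FP+FN)=242/322=0.7516
0.6136 < 0.7516 → Model B

Model B


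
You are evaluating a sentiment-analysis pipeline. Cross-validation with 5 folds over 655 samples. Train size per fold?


Fold size = 655/5 = 131
Training per fold = 655 - 131 = 524

524


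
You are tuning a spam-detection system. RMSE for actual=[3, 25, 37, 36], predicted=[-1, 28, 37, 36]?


MSE = 25/4 = 6.25
RMSE = √(25/4) = 2.5

2.5


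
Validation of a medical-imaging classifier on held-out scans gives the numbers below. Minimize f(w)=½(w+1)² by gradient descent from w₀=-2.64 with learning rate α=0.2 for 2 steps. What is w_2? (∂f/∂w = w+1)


step 1: grad = -2.64+1 = -1.64; w = -2.64 - 0.2·(-1.64) = -2.312
step 2: grad = -2.312+1 = -1.312; w = -2.312 - 0.2·(-1.312) = -2.0496

-2.0496


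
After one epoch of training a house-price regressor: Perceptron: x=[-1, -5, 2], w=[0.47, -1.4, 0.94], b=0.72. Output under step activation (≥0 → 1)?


z = (-1)·(0.47) + (-5)·(-1.4) + (2)·(0.94) + 0.72
  = 9.13
step(z) = 1 (z≥0)

1


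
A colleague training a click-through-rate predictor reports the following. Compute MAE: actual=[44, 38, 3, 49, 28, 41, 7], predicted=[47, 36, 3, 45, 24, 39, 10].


Absolute errors: |44-47|=3, |38-36|=2, |3-3|=0, |49-45|=4, |28-24|=4, |41-39|=2, |7-10|=3
Sum = 18
MAE = 18/7 = 18/7

18/7


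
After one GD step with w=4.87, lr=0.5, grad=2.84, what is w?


w_new = w - α·∇
= 4.87 - 0.5·2.84
= 4.87 - 1.42
= 3.45

3.45


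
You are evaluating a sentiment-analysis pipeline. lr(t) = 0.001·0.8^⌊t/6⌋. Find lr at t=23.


n_drops = ⌊23/6⌋ = 3
lr = 0.001·0.8^3 = 0.001·0.512 = 0.000512

0.000512


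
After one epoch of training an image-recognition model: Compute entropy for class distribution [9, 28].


Probabilities: [9/37, 28/37] ≈ [0.2432, 0.7568]
H = -((9/37)·log₂(9/37) + (28/37)·log₂(28/37))
  = 0.8004 bits

0.8004 bits


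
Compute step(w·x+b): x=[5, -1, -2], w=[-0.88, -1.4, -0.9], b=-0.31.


z = (5)·(-0.88) + (-1)·(-1.4) + (-2)·(-0.9) - 0.31
  = -1.51
step(z) = 0 (z<0)

0


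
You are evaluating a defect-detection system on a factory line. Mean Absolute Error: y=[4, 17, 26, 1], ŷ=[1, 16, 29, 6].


Absolute errors: |4-1|=3, |17-16|=1, |26-29|=3, |1-6|=5
Sum = 12
MAE = 12/4 = 3

3


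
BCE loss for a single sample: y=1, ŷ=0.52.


BCE = -[y·ln(p) + (1-y)·ln(1-p)]
= -1·ln(0.52) - 0
= -ln(0.52) = 0.6539

0.6539


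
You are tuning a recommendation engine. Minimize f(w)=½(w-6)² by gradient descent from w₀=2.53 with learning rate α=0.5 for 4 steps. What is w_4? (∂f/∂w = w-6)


step 1: grad = 2.53-6 = -3.47; w = 2.53 - 0.5·(-3.47) = 4.265
step 2: grad = 4.265-6 = -1.735; w = 4.265 - 0.5·(-1.735) = 5.1325
step 3: grad = 5.1325-6 = -0.8675; w = 5.1325 - 0.5·(-0.8675) = 5.56625
step 4: grad = 5.56625-6 = -0.43375; w = 5.56625 - 0.5·(-0.43375) = 5.783125

5.783125
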